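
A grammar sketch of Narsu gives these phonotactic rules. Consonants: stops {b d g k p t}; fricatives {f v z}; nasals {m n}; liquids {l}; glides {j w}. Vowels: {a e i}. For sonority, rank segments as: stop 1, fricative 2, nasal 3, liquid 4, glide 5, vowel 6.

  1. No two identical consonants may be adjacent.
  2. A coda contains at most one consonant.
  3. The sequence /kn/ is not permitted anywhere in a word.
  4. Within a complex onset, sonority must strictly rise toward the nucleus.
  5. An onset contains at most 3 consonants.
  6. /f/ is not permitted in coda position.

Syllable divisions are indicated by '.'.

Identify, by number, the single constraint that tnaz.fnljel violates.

tnaz.fnljel: syllable 2 onset /fnlj/ has 4 consonants (> 3).
This is a violation of constraint 5: "An onset contains at most 3 consonants."
The remaining constraints (1, 2, 3, 4, 6) are satisfied.

5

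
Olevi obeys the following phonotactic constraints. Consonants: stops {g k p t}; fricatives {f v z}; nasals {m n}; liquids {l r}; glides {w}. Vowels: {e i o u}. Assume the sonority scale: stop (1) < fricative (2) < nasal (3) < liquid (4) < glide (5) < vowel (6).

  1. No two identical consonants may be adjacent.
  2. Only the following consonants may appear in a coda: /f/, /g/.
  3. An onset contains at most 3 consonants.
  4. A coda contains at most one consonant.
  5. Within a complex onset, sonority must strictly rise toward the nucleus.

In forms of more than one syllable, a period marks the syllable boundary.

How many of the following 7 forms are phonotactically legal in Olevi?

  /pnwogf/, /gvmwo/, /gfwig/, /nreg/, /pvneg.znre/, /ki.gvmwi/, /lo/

4

/pnwogf/ — violates constraint 4: syllable 1 coda /gf/ has 2 consonants (> 1) → phonotactically illegal
/gvmwo/ — violates constraint 3: syllable 1 onset /gvmw/ has 4 consonants (> 3) → phonotactically illegal
/gfwig/ — σ1 onset /gfw/ (1→2→5 rises), coda /g/ ok → phonotactically legal
/nreg/ — σ1 onset /nr/ (3→4 rises), coda /g/ ok → phonotactically legal
/pvneg.znre/ — σ1 onset /pvn/ (1→2→3 rises), coda /g/ ok; σ2 onset /znr/ (2→3→4 rises), coda /∅/ ok → phonotactically legal
/ki.gvmwi/ — violates constraint 3: syllable 2 onset /gvmw/ has 4 consonants (> 3) → phonotactically illegal
/lo/ — σ1 onset /l/, coda /∅/ ok → phonotactically legal
Phonotactically legal: /gfwig/, /nreg/, /pvneg.znre/, /lo/ → 4.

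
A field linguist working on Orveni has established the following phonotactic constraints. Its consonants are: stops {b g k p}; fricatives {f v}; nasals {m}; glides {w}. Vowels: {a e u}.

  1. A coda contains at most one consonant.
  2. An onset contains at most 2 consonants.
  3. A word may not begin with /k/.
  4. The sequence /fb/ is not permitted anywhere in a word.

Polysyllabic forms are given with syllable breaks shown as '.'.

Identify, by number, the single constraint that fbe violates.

fbe: contains banned sequence /fb/.
This is a violation of constraint 4: "The sequence /fb/ is not permitted anywhere in a word."
The remaining constraints (1, 2, 3) are satisfied.

4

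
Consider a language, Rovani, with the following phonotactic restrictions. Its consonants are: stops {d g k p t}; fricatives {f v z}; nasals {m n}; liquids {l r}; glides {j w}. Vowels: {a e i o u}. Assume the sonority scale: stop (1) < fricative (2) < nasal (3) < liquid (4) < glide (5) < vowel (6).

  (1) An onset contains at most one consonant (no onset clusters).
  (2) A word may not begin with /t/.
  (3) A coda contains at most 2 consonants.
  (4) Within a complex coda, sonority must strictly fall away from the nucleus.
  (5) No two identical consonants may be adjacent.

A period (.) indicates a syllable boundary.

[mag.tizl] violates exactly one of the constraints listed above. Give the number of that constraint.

4

[mag.tizl]: syllable 2 coda /zl/: /z/ (fricative, 2) → /l/ (liquid, 4) does not fall.
This is a violation of constraint 4: "Within a complex coda, sonority must strictly fall away from the nucleus."
The remaining constraints (1, 2, 3, 5) are satisfied.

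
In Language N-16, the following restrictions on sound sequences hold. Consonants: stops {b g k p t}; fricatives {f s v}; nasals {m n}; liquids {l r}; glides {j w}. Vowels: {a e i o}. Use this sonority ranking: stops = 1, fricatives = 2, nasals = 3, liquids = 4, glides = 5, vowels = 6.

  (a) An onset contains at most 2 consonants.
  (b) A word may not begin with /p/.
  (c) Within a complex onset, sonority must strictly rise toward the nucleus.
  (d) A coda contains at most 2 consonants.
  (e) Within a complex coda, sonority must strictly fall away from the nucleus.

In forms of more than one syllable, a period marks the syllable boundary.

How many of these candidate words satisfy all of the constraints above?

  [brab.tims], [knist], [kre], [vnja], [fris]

[brab.tims] — σ1 onset /br/ (1→4 rises), coda /b/ ok; σ2 onset /t/, coda /ms/ (3→2 falls) ok → permitted
[knist] — σ1 onset /kn/ (1→3 rises), coda /st/ (2→1 falls) ok → permitted
[kre] — σ1 onset /kr/ (1→4 rises), coda /∅/ ok → permitted
[vnja] — violates constraint (a): syllable 1 onset /vnj/ has 3 consonants (> 2) → not permitted
[fris] — σ1 onset /fr/ (2→4 rises), coda /s/ ok → permitted
Permitted: [brab.tims], [knist], [kre], [fris] → 4.

4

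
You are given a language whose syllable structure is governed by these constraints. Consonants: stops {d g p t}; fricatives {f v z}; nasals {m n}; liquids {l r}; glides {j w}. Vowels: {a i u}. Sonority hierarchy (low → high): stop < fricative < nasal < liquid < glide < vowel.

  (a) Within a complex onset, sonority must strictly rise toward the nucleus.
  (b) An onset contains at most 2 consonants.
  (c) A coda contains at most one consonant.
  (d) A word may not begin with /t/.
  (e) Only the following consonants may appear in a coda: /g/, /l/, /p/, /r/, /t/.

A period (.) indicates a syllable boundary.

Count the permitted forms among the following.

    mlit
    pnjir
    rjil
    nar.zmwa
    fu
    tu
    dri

mlit — σ1 onset /ml/ (3→4 rises), coda /t/ ok → permitted
pnjir — violates constraint (b): syllable 1 onset /pnj/ has 3 consonants (> 2) → not permitted
rjil — σ1 onset /rj/ (4→5 rises), coda /l/ ok → permitted
nar.zmwa — violates constraint (b): syllable 2 onset /zmw/ has 3 consonants (> 2) → not permitted
fu — σ1 onset /f/, coda /∅/ ok → permitted
tu — violates constraint (d): word begins with /t/ → not permitted
dri — σ1 onset /dr/ (1→4 rises), coda /∅/ ok → permitted
Permitted: mlit, rjil, fu, dri → 4.

4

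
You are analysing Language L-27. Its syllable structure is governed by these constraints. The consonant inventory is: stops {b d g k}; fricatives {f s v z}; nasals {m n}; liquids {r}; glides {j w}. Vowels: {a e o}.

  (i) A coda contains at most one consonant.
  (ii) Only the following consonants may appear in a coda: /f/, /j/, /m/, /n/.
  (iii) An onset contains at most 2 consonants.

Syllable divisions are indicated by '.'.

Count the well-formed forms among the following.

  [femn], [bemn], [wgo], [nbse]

[femn] — violates constraint (i): syllable 1 coda /mn/ has 2 consonants (> 1) → ill-formed
[bemn] — violates constraint (i): syllable 1 coda /mn/ has 2 consonants (> 1) → ill-formed
[wgo] — σ1 onset /wg/ (2C), coda /∅/ ok → well-formed
[nbse] — violates constraint (iii): syllable 1 onset /nbs/ has 3 consonants (> 2) → ill-formed
Well-formed: [wgo] → 1.

1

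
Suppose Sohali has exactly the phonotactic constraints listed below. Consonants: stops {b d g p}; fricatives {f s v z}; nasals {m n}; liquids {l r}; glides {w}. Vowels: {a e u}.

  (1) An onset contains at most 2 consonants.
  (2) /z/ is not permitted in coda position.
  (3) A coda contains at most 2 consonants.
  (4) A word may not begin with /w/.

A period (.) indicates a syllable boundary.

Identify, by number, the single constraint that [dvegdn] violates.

[dvegdn]: syllable 1 coda /gdn/ has 3 consonants (> 2).
This is a violation of constraint 3: "A coda contains at most 2 consonants."
The remaining constraints (1, 2, 4) are satisfied.

3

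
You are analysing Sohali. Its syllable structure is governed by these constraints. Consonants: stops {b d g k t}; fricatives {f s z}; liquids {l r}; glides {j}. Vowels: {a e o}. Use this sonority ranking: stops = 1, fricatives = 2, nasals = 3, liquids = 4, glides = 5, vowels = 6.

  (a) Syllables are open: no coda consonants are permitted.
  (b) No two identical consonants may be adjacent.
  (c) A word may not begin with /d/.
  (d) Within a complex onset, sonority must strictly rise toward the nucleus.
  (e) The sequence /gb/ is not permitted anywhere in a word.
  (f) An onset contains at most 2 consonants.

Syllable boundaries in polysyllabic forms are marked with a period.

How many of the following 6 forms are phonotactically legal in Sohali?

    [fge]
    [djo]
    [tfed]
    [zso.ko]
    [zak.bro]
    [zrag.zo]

[fge] — violates constraint (d): syllable 1 onset /fg/: /f/ (fricative, 2) → /g/ (stop, 1) does not rise → phonotactically illegal
[djo] — violates constraint (c): word begins with /d/ → phonotactically illegal
[tfed] — violates constraint (a): syllable 1 coda /d/ has 1 consonant (> 0) → phonotactically illegal
[zso.ko] — violates constraint (d): syllable 1 onset /zs/: /z/ (fricative, 2) → /s/ (fricative, 2) does not rise → phonotactically illegal
[zak.bro] — violates constraint (a): syllable 1 coda /k/ has 1 consonant (> 0) → phonotactically illegal
[zrag.zo] — violates constraint (a): syllable 1 coda /g/ has 1 consonant (> 0) → phonotactically illegal
No form is phonotactically legal → 0.

0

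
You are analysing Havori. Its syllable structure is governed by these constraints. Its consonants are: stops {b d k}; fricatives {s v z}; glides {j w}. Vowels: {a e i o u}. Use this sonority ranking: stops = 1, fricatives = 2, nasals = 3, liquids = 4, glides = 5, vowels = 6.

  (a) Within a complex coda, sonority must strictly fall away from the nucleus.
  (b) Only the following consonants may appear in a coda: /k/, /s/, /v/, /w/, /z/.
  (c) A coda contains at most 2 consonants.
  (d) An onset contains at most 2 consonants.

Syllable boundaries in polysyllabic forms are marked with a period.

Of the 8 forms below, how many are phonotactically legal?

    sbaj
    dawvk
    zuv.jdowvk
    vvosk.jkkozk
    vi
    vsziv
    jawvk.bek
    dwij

sbaj — violates constraint (b): syllable 1 coda contains /j/, which is not a licensed coda consonant → phonotactically illegal
dawvk — violates constraint (c): syllable 1 coda /wvk/ has 3 consonants (> 2) → phonotactically illegal
zuv.jdowvk — violates constraint (c): syllable 2 coda /wvk/ has 3 consonants (> 2) → phonotactically illegal
vvosk.jkkozk — violates constraint (d): syllable 2 onset /jkk/ has 3 consonants (> 2) → phonotactically illegal
vi — σ1 onset /v/, coda /∅/ ok → phonotactically legal
vsziv — violates constraint (d): syllable 1 onset /vsz/ has 3 consonants (> 2) → phonotactically illegal
jawvk.bek — violates constraint (c): syllable 1 coda /wvk/ has 3 consonants (> 2) → phonotactically illegal
dwij — violates constraint (b): syllable 1 coda contains /j/, which is not a licensed coda consonant → phonotactically illegal
Phonotactically legal: vi → 1.

1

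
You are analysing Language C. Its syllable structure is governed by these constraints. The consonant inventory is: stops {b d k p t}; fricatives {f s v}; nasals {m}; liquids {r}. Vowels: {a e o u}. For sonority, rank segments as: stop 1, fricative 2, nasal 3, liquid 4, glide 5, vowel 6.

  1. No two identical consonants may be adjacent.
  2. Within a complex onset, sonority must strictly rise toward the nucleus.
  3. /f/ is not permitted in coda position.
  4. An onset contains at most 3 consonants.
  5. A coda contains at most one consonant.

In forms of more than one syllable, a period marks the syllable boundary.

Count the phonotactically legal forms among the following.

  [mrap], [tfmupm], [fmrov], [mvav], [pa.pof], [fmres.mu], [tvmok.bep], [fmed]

[mrap] — σ1 onset /mr/ (3→4 rises), coda /p/ ok → phonotactically legal
[tfmupm] — violates constraint 5: syllable 1 coda /pm/ has 2 consonants (> 1) → phonotactically illegal
[fmrov] — σ1 onset /fmr/ (2→3→4 rises), coda /v/ ok → phonotactically legal
[mvav] — violates constraint 2: syllable 1 onset /mv/: /m/ (nasal, 3) → /v/ (fricative, 2) does not rise → phonotactically illegal
[pa.pof] — violates constraint 3: syllable 2 coda contains /f/ → phonotactically illegal
[fmres.mu] — σ1 onset /fmr/ (2→3→4 rises), coda /s/ ok; σ2 onset /m/, coda /∅/ ok → phonotactically legal
[tvmok.bep] — σ1 onset /tvm/ (1→2→3 rises), coda /k/ ok; σ2 onset /b/, coda /p/ ok → phonotactically legal
[fmed] — σ1 onset /fm/ (2→3 rises), coda /d/ ok → phonotactically legal
Phonotactically legal: [mrap], [fmrov], [fmres.mu], [tvmok.bep], [fmed] → 5.

5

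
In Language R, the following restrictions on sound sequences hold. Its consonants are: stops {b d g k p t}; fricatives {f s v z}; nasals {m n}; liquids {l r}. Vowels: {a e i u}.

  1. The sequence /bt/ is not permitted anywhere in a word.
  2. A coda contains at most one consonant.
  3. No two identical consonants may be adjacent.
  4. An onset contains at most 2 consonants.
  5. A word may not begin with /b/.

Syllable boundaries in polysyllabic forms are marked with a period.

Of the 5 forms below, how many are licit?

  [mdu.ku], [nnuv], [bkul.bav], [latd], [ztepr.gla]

1

[mdu.ku] — σ1 onset /md/ (2C), coda /∅/ ok; σ2 onset /k/, coda /∅/ ok → licit
[nnuv] — violates constraint 3: adjacent identical consonants /nn/ → illicit
[bkul.bav] — violates constraint 5: word begins with /b/ → illicit
[latd] — violates constraint 2: syllable 1 coda /td/ has 2 consonants (> 1) → illicit
[ztepr.gla] — violates constraint 2: syllable 1 coda /pr/ has 2 consonants (> 1) → illicit
Licit: [mdu.ku] → 1.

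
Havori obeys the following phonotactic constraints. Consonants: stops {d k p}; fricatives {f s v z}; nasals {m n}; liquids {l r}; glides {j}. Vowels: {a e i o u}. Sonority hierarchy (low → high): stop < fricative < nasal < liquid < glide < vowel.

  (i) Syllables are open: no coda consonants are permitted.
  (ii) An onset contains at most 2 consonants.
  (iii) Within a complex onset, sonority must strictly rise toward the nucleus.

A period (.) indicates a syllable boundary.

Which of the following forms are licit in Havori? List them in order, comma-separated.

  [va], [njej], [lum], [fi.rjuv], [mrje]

[va]

[va] — σ1 onset /v/, coda /∅/ ok → licit
[njej] — violates constraint (i): syllable 1 coda /j/ has 1 consonant (> 0) → illicit
[lum] — violates constraint (i): syllable 1 coda /m/ has 1 consonant (> 0) → illicit
[fi.rjuv] — violates constraint (i): syllable 2 coda /v/ has 1 consonant (> 0) → illicit
[mrje] — violates constraint (ii): syllable 1 onset /mrj/ has 3 consonants (> 2) → illicit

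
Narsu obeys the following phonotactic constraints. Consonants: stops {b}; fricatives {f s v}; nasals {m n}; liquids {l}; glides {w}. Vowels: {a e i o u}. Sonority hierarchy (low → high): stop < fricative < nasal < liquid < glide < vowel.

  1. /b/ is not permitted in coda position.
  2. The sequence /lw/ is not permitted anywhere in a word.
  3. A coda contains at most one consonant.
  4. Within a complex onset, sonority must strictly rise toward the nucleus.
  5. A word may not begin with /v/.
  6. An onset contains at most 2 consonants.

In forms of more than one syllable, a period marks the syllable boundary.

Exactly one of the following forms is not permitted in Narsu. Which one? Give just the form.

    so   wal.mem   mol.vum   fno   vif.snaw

so — σ1 onset /s/, coda /∅/ ok → permitted
wal.mem — σ1 onset /w/, coda /l/ ok; σ2 onset /m/, coda /m/ ok → permitted
mol.vum — σ1 onset /m/, coda /l/ ok; σ2 onset /v/, coda /m/ ok → permitted
fno — σ1 onset /fn/ (2→3 rises), coda /∅/ ok → permitted
vif.snaw — violates constraint 5: word begins with /v/ → not permitted

vif.snaw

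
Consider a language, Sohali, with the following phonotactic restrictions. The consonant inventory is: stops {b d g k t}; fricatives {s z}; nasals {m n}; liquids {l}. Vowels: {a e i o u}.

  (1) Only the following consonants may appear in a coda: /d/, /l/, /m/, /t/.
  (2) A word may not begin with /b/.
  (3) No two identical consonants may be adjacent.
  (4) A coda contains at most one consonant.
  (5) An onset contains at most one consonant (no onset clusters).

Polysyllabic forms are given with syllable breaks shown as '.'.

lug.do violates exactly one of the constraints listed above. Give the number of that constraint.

lug.do: syllable 1 coda contains /g/, which is not a licensed coda consonant.
This is a violation of constraint 1: "Only the following consonants may appear in a coda: /d/, /l/, /m/, /t/."
The remaining constraints (2, 3, 4, 5) are satisfied.

1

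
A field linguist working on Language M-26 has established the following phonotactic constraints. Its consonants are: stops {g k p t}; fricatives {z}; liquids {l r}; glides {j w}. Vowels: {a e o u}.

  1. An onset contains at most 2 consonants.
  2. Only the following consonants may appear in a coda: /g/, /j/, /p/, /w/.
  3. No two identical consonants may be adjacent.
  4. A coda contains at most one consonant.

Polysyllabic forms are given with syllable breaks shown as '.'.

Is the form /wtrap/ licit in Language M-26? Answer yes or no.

/wtrap/ — violates constraint 1: syllable 1 onset /wtr/ has 3 consonants (> 2) → illicit

no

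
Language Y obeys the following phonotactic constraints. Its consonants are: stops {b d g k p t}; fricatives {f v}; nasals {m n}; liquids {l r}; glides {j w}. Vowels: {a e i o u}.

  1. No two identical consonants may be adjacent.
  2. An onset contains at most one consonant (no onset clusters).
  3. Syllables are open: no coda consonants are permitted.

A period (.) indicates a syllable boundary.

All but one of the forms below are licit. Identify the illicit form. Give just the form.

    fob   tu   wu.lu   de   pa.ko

fob — violates constraint 3: syllable 1 coda /b/ has 1 consonant (> 0) → illicit
tu — σ1 onset /t/, coda /∅/ ok → licit
wu.lu — σ1 onset /w/, coda /∅/ ok; σ2 onset /l/, coda /∅/ ok → licit
de — σ1 onset /d/, coda /∅/ ok → licit
pa.ko — σ1 onset /p/, coda /∅/ ok; σ2 onset /k/, coda /∅/ ok → licit

fob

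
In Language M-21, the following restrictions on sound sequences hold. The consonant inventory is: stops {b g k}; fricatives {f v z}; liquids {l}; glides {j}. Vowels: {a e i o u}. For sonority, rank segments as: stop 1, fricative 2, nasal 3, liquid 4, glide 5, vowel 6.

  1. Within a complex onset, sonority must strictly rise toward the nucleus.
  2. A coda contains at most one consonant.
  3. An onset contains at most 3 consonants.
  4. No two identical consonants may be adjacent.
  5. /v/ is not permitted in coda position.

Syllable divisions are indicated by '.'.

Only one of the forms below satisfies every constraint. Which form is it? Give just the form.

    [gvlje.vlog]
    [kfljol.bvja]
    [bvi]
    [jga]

[bvi]

[gvlje.vlog] — violates constraint 3: syllable 1 onset /gvlj/ has 4 consonants (> 3) → illicit
[kfljol.bvja] — violates constraint 3: syllable 1 onset /kflj/ has 4 consonants (> 3) → illicit
[bvi] — σ1 onset /bv/ (1→2 rises), coda /∅/ ok → licit
[jga] — violates constraint 1: syllable 1 onset /jg/: /j/ (glide, 5) → /g/ (stop, 1) does not rise → illicit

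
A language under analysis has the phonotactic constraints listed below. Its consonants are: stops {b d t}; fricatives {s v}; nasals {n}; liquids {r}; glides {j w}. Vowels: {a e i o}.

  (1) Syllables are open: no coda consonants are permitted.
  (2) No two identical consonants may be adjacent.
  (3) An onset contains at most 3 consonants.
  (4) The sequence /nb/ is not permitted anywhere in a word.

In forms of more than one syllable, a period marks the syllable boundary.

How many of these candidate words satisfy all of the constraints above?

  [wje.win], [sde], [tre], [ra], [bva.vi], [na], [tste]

[wje.win] — violates constraint 1: syllable 2 coda /n/ has 1 consonant (> 0) → phonotactically illegal
[sde] — σ1 onset /sd/ (2C), coda /∅/ ok → phonotactically legal
[tre] — σ1 onset /tr/ (2C), coda /∅/ ok → phonotactically legal
[ra] — σ1 onset /r/, coda /∅/ ok → phonotactically legal
[bva.vi] — σ1 onset /bv/ (2C), coda /∅/ ok; σ2 onset /v/, coda /∅/ ok → phonotactically legal
[na] — σ1 onset /n/, coda /∅/ ok → phonotactically legal
[tste] — σ1 onset /tst/ (3C), coda /∅/ ok → phonotactically legal
Phonotactically legal: [sde], [tre], [ra], [bva.vi], [na], [tste] → 6.

6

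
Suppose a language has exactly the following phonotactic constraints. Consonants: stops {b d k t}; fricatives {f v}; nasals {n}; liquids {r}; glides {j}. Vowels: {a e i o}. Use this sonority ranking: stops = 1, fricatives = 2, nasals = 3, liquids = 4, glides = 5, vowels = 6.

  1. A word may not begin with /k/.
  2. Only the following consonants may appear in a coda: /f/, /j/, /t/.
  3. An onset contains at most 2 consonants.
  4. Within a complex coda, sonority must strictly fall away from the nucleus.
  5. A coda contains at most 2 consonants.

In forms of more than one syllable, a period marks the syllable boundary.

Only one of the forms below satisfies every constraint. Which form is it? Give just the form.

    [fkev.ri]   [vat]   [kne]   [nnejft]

[vat]

[fkev.ri] — violates constraint 2: syllable 1 coda contains /v/, which is not a licensed coda consonant → phonotactically illegal
[vat] — σ1 onset /v/, coda /t/ ok → phonotactically legal
[kne] — violates constraint 1: word begins with /k/ → phonotactically illegal
[nnejft] — violates constraint 5: syllable 1 coda /jft/ has 3 consonants (> 2) → phonotactically illegal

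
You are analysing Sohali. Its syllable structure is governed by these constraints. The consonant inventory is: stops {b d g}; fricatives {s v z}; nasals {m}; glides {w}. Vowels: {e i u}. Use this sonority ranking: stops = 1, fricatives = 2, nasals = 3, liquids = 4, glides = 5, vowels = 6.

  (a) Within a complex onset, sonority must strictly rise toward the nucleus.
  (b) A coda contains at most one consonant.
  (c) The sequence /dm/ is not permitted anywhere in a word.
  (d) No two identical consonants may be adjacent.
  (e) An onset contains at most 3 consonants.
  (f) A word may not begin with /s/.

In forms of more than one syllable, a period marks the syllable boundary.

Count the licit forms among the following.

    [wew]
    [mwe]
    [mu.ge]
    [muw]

4

[wew] — σ1 onset /w/, coda /w/ ok → licit
[mwe] — σ1 onset /mw/ (3→5 rises), coda /∅/ ok → licit
[mu.ge] — σ1 onset /m/, coda /∅/ ok; σ2 onset /g/, coda /∅/ ok → licit
[muw] — σ1 onset /m/, coda /w/ ok → licit
Licit: [wew], [mwe], [mu.ge], [muw] → 4.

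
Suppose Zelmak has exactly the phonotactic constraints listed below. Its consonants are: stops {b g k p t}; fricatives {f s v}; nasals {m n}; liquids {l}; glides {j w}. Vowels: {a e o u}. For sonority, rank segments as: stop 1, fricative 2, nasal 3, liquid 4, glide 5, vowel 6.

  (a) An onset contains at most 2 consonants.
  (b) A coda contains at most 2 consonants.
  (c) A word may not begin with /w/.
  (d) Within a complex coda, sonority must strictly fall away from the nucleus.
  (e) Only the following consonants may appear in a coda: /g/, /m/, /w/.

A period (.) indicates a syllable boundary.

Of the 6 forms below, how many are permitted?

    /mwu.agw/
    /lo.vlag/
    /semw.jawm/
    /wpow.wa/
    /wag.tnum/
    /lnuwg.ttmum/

1

/mwu.agw/ — violates constraint (d): syllable 2 coda /gw/: /g/ (stop, 1) → /w/ (glide, 5) does not fall → not permitted
/lo.vlag/ — σ1 onset /l/, coda /∅/ ok; σ2 onset /vl/ (2C), coda /g/ ok → permitted
/semw.jawm/ — violates constraint (d): syllable 1 coda /mw/: /m/ (nasal, 3) → /w/ (glide, 5) does not fall → not permitted
/wpow.wa/ — violates constraint (c): word begins with /w/ → not permitted
/wag.tnum/ — violates constraint (c): word begins with /w/ → not permitted
/lnuwg.ttmum/ — violates constraint (a): syllable 2 onset /ttm/ has 3 consonants (> 2) → not permitted
Permitted: /lo.vlag/ → 1.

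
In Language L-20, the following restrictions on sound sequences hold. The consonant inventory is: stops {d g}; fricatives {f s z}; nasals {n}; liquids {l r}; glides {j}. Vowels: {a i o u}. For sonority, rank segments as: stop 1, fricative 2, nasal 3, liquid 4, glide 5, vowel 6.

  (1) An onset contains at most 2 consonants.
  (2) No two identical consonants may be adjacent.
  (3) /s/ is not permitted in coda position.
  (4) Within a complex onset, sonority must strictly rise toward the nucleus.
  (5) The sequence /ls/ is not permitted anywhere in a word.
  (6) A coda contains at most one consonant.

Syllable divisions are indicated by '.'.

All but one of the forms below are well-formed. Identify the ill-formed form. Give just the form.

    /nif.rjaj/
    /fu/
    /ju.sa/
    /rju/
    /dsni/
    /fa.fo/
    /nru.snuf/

/nif.rjaj/ — σ1 onset /n/, coda /f/ ok; σ2 onset /rj/ (4→5 rises), coda /j/ ok → well-formed
/fu/ — σ1 onset /f/, coda /∅/ ok → well-formed
/ju.sa/ — σ1 onset /j/, coda /∅/ ok; σ2 onset /s/, coda /∅/ ok → well-formed
/rju/ — σ1 onset /rj/ (4→5 rises), coda /∅/ ok → well-formed
/dsni/ — violates constraint 1: syllable 1 onset /dsn/ has 3 consonants (> 2) → ill-formed
/fa.fo/ — σ1 onset /f/, coda /∅/ ok; σ2 onset /f/, coda /∅/ ok → well-formed
/nru.snuf/ — σ1 onset /nr/ (3→4 rises), coda /∅/ ok; σ2 onset /sn/ (2→3 rises), coda /f/ ok → well-formed

/dsni/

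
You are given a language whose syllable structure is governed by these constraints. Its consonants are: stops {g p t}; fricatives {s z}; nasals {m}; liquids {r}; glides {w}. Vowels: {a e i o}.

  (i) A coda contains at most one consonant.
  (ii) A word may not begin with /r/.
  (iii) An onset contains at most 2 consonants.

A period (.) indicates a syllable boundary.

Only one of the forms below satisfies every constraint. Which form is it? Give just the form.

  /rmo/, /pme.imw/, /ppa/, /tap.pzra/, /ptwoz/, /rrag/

/ppa/

/rmo/ — violates constraint (ii): word begins with /r/ → illicit
/pme.imw/ — violates constraint (i): syllable 2 coda /mw/ has 2 consonants (> 1) → illicit
/ppa/ — σ1 onset /pp/ (2C), coda /∅/ ok → licit
/tap.pzra/ — violates constraint (iii): syllable 2 onset /pzr/ has 3 consonants (> 2) → illicit
/ptwoz/ — violates constraint (iii): syllable 1 onset /ptw/ has 3 consonants (> 2) → illicit
/rrag/ — violates constraint (ii): word begins with /r/ → illicit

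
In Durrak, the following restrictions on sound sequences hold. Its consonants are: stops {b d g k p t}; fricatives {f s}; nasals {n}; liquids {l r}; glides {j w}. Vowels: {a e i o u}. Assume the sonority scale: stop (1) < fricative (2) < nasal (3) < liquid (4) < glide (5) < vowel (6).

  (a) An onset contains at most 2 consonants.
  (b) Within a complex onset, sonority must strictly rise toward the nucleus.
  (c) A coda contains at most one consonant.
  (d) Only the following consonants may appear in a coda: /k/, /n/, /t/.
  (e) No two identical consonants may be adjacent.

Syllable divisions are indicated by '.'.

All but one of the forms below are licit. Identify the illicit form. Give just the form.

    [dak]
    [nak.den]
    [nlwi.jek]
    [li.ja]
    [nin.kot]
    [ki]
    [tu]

[nlwi.jek]

[dak] — σ1 onset /d/, coda /k/ ok → licit
[nak.den] — σ1 onset /n/, coda /k/ ok; σ2 onset /d/, coda /n/ ok → licit
[nlwi.jek] — violates constraint (a): syllable 1 onset /nlw/ has 3 consonants (> 2) → illicit
[li.ja] — σ1 onset /l/, coda /∅/ ok; σ2 onset /j/, coda /∅/ ok → licit
[nin.kot] — σ1 onset /n/, coda /n/ ok; σ2 onset /k/, coda /t/ ok → licit
[ki] — σ1 onset /k/, coda /∅/ ok → licit
[tu] — σ1 onset /t/, coda /∅/ ok → licit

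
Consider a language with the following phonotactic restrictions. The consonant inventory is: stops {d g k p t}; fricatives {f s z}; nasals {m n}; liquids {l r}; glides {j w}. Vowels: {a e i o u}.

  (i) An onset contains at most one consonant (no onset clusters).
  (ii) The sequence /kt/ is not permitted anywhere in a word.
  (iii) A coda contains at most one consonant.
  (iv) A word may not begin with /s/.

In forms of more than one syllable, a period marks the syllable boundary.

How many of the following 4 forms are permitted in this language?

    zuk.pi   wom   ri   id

zuk.pi — σ1 onset /z/, coda /k/ ok; σ2 onset /p/, coda /∅/ ok → permitted
wom — σ1 onset /w/, coda /m/ ok → permitted
ri — σ1 onset /r/, coda /∅/ ok → permitted
id — σ1 onset /∅/, coda /d/ ok → permitted
Permitted: zuk.pi, wom, ri, id → 4.

4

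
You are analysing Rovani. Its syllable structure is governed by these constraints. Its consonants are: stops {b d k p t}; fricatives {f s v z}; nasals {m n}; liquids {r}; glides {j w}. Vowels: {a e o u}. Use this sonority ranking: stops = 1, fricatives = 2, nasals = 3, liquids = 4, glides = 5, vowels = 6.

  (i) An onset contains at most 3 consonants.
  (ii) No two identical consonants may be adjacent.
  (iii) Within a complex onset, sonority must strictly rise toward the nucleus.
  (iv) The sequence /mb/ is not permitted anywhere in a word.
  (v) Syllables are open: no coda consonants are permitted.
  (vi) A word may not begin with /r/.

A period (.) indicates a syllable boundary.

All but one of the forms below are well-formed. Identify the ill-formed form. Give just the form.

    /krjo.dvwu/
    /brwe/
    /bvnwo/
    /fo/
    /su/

/bvnwo/

/krjo.dvwu/ — σ1 onset /krj/ (1→4→5 rises), coda /∅/ ok; σ2 onset /dvw/ (1→2→5 rises), coda /∅/ ok → well-formed
/brwe/ — σ1 onset /brw/ (1→4→5 rises), coda /∅/ ok → well-formed
/bvnwo/ — violates constraint (i): syllable 1 onset /bvnw/ has 4 consonants (> 3) → ill-formed
/fo/ — σ1 onset /f/, coda /∅/ ok → well-formed
/su/ — σ1 onset /s/, coda /∅/ ok → well-formed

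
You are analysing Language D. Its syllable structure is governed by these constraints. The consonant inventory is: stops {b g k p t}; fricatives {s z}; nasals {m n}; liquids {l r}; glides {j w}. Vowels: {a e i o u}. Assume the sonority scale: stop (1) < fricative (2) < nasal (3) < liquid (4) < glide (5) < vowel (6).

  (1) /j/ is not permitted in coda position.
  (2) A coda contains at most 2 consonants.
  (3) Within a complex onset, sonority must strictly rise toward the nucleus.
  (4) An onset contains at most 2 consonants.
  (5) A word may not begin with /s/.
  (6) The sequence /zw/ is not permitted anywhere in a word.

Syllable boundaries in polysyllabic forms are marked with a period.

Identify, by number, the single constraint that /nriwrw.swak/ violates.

/nriwrw.swak/: syllable 1 coda /wrw/ has 3 consonants (> 2).
This is a violation of constraint 2: "A coda contains at most 2 consonants."
The remaining constraints (1, 3, 4, 5, 6) are satisfied.

2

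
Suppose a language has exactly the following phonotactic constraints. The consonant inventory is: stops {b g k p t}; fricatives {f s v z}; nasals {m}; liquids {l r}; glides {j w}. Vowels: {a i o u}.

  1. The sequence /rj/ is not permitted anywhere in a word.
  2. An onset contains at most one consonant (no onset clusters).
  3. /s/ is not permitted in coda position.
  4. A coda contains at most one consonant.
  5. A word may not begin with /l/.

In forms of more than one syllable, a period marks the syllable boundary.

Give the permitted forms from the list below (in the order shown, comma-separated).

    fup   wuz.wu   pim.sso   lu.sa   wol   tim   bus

fup, wuz.wu, wol, tim

fup — σ1 onset /f/, coda /p/ ok → permitted
wuz.wu — σ1 onset /w/, coda /z/ ok; σ2 onset /w/, coda /∅/ ok → permitted
pim.sso — violates constraint 2: syllable 2 onset /ss/ has 2 consonants (> 1) → not permitted
lu.sa — violates constraint 5: word begins with /l/ → not permitted
wol — σ1 onset /w/, coda /l/ ok → permitted
tim — σ1 onset /t/, coda /m/ ok → permitted
bus — violates constraint 3: syllable 1 coda contains /s/ → not permitted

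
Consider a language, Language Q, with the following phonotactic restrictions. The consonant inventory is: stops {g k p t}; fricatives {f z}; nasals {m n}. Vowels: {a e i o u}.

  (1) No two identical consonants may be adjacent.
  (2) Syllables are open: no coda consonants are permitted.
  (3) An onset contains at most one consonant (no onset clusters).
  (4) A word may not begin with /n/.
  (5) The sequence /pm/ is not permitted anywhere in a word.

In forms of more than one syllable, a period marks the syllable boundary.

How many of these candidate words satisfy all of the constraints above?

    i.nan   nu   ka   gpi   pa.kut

i.nan — violates constraint 2: syllable 2 coda /n/ has 1 consonant (> 0) → not permitted
nu — violates constraint 4: word begins with /n/ → not permitted
ka — σ1 onset /k/, coda /∅/ ok → permitted
gpi — violates constraint 3: syllable 1 onset /gp/ has 2 consonants (> 1) → not permitted
pa.kut — violates constraint 2: syllable 2 coda /t/ has 1 consonant (> 0) → not permitted
Permitted: ka → 1.

1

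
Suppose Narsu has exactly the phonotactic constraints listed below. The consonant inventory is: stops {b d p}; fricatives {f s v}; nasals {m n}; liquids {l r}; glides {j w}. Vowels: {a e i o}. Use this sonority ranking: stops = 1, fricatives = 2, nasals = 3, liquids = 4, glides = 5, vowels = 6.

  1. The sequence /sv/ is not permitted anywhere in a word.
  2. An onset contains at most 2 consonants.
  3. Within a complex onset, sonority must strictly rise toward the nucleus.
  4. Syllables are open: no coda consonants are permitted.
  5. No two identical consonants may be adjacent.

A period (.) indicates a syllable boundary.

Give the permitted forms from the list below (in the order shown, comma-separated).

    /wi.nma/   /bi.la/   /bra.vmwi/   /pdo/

/bi.la/

/wi.nma/ — violates constraint 3: syllable 2 onset /nm/: /n/ (nasal, 3) → /m/ (nasal, 3) does not rise → not permitted
/bi.la/ — σ1 onset /b/, coda /∅/ ok; σ2 onset /l/, coda /∅/ ok → permitted
/bra.vmwi/ — violates constraint 2: syllable 2 onset /vmw/ has 3 consonants (> 2) → not permitted
/pdo/ — violates constraint 3: syllable 1 onset /pd/: /p/ (stop, 1) → /d/ (stop, 1) does not rise → not permitted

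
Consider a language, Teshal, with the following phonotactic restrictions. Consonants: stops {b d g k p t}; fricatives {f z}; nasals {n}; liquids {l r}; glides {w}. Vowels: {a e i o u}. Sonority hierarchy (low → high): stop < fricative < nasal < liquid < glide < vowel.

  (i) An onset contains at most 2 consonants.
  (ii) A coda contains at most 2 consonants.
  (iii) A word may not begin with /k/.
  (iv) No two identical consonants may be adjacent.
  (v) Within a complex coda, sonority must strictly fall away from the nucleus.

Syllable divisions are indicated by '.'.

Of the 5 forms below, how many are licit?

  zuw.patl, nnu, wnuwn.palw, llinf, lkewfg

0

zuw.patl — violates constraint (v): syllable 2 coda /tl/: /t/ (stop, 1) → /l/ (liquid, 4) does not fall → illicit
nnu — violates constraint (iv): adjacent identical consonants /nn/ → illicit
wnuwn.palw — violates constraint (v): syllable 2 coda /lw/: /l/ (liquid, 4) → /w/ (glide, 5) does not fall → illicit
llinf — violates constraint (iv): adjacent identical consonants /ll/ → illicit
lkewfg — violates constraint (ii): syllable 1 coda /wfg/ has 3 consonants (> 2) → illicit
No form is licit → 0.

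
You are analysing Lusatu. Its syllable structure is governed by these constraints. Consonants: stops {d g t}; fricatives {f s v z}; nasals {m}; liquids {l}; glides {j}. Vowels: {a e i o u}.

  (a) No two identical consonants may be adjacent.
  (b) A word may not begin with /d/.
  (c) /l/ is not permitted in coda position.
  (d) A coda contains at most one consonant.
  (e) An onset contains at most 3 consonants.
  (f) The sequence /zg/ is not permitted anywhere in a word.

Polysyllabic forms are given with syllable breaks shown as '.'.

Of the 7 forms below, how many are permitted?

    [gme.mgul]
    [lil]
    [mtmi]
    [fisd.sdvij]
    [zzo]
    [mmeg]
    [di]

[gme.mgul] — violates constraint (c): syllable 2 coda contains /l/ → not permitted
[lil] — violates constraint (c): syllable 1 coda contains /l/ → not permitted
[mtmi] — σ1 onset /mtm/ (3C), coda /∅/ ok → permitted
[fisd.sdvij] — violates constraint (d): syllable 1 coda /sd/ has 2 consonants (> 1) → not permitted
[zzo] — violates constraint (a): adjacent identical consonants /zz/ → not permitted
[mmeg] — violates constraint (a): adjacent identical consonants /mm/ → not permitted
[di] — violates constraint (b): word begins with /d/ → not permitted
Permitted: [mtmi] → 1.

1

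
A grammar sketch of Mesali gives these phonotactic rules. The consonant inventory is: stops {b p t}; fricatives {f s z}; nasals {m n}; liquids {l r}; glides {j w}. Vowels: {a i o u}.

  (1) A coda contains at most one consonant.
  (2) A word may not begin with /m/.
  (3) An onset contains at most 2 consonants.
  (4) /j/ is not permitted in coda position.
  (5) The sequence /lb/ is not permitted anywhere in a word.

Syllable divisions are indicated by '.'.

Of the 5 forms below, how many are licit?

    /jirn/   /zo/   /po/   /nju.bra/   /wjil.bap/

3

/jirn/ — violates constraint 1: syllable 1 coda /rn/ has 2 consonants (> 1) → illicit
/zo/ — σ1 onset /z/, coda /∅/ ok → licit
/po/ — σ1 onset /p/, coda /∅/ ok → licit
/nju.bra/ — σ1 onset /nj/ (2C), coda /∅/ ok; σ2 onset /br/ (2C), coda /∅/ ok → licit
/wjil.bap/ — violates constraint 5: contains banned sequence /lb/ → illicit
Licit: /zo/, /po/, /nju.bra/ → 3.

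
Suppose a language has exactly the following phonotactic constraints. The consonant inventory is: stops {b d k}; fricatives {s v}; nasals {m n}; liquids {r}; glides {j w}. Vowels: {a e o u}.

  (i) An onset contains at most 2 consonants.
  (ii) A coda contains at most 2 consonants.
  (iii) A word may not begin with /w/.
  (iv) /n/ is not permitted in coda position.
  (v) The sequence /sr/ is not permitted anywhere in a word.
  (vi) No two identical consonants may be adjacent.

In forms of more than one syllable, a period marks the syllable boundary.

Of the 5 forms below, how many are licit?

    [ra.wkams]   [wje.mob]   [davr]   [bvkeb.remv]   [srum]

2

[ra.wkams] — σ1 onset /r/, coda /∅/ ok; σ2 onset /wk/ (2C), coda /ms/ (2C) ok → licit
[wje.mob] — violates constraint (iii): word begins with /w/ → illicit
[davr] — σ1 onset /d/, coda /vr/ (2C) ok → licit
[bvkeb.remv] — violates constraint (i): syllable 1 onset /bvk/ has 3 consonants (> 2) → illicit
[srum] — violates constraint (v): contains banned sequence /sr/ → illicit
Licit: [ra.wkams], [davr] → 2.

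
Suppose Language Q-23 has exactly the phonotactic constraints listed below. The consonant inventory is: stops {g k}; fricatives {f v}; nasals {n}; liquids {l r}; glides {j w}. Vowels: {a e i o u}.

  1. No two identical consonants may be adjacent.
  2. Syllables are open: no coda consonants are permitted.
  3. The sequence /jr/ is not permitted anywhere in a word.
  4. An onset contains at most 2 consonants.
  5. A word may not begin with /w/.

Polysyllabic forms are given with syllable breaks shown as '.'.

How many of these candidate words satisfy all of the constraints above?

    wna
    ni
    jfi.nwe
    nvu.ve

wna — violates constraint 5: word begins with /w/ → illicit
ni — σ1 onset /n/, coda /∅/ ok → licit
jfi.nwe — σ1 onset /jf/ (2C), coda /∅/ ok; σ2 onset /nw/ (2C), coda /∅/ ok → licit
nvu.ve — σ1 onset /nv/ (2C), coda /∅/ ok; σ2 onset /v/, coda /∅/ ok → licit
Licit: ni, jfi.nwe, nvu.ve → 3.

3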